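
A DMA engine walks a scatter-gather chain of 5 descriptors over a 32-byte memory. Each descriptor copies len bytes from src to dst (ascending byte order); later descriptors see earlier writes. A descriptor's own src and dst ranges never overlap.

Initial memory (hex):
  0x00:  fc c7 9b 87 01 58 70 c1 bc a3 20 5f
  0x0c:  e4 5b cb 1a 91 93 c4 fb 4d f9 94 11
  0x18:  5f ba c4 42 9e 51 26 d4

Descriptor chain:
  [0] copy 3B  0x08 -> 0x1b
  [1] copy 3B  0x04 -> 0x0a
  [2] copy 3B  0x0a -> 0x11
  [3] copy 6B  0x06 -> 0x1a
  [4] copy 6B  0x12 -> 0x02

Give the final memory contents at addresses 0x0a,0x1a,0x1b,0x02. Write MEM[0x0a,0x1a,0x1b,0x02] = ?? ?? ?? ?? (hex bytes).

D0: mem[0x1b..0x1d] <- [bc a3 20]
D1: mem[0x0a..0x0c] <- [01 58 70]
D2: mem[0x11..0x13] <- [01 58 70]
D3: mem[0x1a..0x1f] <- [70 c1 bc a3 01 58]
D4: mem[0x02..0x07] <- [58 70 4d f9 94 11]
query mem[0x0a]=0x01, mem[0x1a]=0x70, mem[0x1b]=0xc1, mem[0x02]=0x58

MEM[0x0a,0x1a,0x1b,0x02] = 01 70 c1 58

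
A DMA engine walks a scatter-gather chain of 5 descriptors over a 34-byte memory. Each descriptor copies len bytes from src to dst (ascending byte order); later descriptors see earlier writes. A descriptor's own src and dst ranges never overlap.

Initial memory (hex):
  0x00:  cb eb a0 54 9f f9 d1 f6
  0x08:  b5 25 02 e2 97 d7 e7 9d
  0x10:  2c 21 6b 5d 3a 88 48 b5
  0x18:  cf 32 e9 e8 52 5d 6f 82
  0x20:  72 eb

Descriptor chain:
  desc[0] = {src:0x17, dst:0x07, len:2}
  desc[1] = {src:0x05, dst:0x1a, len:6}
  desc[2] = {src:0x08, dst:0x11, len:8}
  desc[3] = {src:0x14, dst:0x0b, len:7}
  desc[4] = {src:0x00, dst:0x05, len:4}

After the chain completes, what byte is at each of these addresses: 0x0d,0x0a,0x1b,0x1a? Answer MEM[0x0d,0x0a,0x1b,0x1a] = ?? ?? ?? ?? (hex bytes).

MEM[0x0d,0x0a,0x1b,0x1a] = d7 02 d1 f9

[0] 0x17->0x07 len=2 : b5 cf
[1] 0x05->0x1a len=6 : f9 d1 b5 cf 25 02
[2] 0x08->0x11 len=8 : cf 25 02 e2 97 d7 e7 9d
[3] 0x14->0x0b len=7 : e2 97 d7 e7 9d 32 f9
[4] 0x00->0x05 len=4 : cb eb a0 54
query mem[0x0d]=0xd7, mem[0x0a]=0x02, mem[0x1b]=0xd1, mem[0x1a]=0xf9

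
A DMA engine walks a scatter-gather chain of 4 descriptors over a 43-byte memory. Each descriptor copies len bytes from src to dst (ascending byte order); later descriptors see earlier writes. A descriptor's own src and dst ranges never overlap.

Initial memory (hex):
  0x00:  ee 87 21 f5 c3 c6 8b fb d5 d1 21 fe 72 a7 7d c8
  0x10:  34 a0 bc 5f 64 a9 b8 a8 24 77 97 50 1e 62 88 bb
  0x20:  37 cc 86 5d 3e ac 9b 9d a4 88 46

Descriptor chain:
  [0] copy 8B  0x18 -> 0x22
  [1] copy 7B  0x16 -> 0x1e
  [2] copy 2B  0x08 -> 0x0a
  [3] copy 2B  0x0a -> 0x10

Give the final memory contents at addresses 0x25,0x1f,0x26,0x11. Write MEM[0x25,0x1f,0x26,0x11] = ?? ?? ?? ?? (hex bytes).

  after D0: wrote 8B at 0x22 = 247797501e6288bb
  after D1: wrote 7B at 0x1e = b8a8247797501e
  after D2: wrote 2B at 0x0a = d5d1
  after D3: wrote 2B at 0x10 = d5d1
query mem[0x25]=0x50, mem[0x1f]=0xa8, mem[0x26]=0x1e, mem[0x11]=0xd1

MEM[0x25,0x1f,0x26,0x11] = 50 a8 1e d1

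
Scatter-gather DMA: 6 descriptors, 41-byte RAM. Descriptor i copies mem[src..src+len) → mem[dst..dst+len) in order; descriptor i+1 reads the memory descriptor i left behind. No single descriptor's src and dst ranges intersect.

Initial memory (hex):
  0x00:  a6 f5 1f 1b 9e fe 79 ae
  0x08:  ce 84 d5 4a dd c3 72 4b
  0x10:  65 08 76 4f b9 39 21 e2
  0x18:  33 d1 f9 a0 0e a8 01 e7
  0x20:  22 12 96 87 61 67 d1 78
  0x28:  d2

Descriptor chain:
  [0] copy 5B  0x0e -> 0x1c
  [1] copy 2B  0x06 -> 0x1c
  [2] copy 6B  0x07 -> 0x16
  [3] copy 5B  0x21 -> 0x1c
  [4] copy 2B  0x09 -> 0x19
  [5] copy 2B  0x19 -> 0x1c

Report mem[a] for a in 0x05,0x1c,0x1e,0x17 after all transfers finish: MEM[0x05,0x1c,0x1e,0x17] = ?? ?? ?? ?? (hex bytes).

  after D0: wrote 5B at 0x1c = 724b650876
  after D1: wrote 2B at 0x1c = 79ae
  after D2: wrote 6B at 0x16 = aece84d54add
  after D3: wrote 5B at 0x1c = 1296876167
  after D4: wrote 2B at 0x19 = 84d5
  after D5: wrote 2B at 0x1c = 84d5
query mem[0x05]=0xfe, mem[0x1c]=0x84, mem[0x1e]=0x87, mem[0x17]=0xce

MEM[0x05,0x1c,0x1e,0x17] = fe 84 87 ce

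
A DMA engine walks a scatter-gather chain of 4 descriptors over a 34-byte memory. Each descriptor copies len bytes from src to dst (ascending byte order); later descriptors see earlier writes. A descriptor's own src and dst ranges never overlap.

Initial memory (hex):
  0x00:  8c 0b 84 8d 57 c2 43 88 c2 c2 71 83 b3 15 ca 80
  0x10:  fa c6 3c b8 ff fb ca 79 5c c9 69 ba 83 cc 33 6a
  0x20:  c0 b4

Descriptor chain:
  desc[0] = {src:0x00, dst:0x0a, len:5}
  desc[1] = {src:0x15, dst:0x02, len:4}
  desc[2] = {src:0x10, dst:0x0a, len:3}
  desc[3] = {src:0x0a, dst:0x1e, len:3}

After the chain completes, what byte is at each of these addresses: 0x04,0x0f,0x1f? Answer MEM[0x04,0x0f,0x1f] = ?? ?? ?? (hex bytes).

[0] 0x00->0x0a len=5 : 8c 0b 84 8d 57
[1] 0x15->0x02 len=4 : fb ca 79 5c
[2] 0x10->0x0a len=3 : fa c6 3c
[3] 0x0a->0x1e len=3 : fa c6 3c
query mem[0x04]=0x79, mem[0x0f]=0x80, mem[0x1f]=0xc6

MEM[0x04,0x0f,0x1f] = 79 80 c6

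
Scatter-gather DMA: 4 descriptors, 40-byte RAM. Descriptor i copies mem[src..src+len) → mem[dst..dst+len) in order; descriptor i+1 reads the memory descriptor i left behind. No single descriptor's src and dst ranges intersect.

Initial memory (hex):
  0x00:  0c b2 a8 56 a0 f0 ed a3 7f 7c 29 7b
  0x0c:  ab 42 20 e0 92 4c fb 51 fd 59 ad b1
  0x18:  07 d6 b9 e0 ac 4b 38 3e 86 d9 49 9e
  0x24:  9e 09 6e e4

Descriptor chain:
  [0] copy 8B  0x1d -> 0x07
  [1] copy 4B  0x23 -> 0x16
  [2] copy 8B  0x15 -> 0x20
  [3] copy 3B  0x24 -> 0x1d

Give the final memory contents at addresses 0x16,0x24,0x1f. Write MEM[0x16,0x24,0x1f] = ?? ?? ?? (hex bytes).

[0] 0x1d->0x07 len=8 : 4b 38 3e 86 d9 49 9e 9e
[1] 0x23->0x16 len=4 : 9e 9e 09 6e
[2] 0x15->0x20 len=8 : 59 9e 9e 09 6e b9 e0 ac
[3] 0x24->0x1d len=3 : 6e b9 e0
query mem[0x16]=0x9e, mem[0x24]=0x6e, mem[0x1f]=0xe0

MEM[0x16,0x24,0x1f] = 9e 6e e0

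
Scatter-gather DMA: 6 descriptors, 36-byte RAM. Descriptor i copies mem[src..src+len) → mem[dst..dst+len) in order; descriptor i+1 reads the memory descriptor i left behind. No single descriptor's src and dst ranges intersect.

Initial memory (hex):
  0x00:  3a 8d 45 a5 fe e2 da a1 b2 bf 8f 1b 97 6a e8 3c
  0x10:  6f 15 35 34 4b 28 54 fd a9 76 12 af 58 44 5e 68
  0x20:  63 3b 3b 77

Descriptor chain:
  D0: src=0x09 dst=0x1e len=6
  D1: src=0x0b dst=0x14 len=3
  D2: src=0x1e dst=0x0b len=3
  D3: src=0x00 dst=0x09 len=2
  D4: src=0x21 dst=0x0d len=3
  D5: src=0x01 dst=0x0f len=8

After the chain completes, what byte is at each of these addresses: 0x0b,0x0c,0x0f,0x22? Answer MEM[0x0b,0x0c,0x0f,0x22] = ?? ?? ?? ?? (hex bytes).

MEM[0x0b,0x0c,0x0f,0x22] = bf 8f 8d 6a

#0 dst[0x1e+6] := {0xbf,0x8f,0x1b,0x97,0x6a,0xe8}
#1 dst[0x14+3] := {0x1b,0x97,0x6a}
#2 dst[0x0b+3] := {0xbf,0x8f,0x1b}
#3 dst[0x09+2] := {0x3a,0x8d}
#4 dst[0x0d+3] := {0x97,0x6a,0xe8}
#5 dst[0x0f+8] := {0x8d,0x45,0xa5,0xfe,0xe2,0xda,0xa1,0xb2}
query mem[0x0b]=0xbf, mem[0x0c]=0x8f, mem[0x0f]=0x8d, mem[0x22]=0x6a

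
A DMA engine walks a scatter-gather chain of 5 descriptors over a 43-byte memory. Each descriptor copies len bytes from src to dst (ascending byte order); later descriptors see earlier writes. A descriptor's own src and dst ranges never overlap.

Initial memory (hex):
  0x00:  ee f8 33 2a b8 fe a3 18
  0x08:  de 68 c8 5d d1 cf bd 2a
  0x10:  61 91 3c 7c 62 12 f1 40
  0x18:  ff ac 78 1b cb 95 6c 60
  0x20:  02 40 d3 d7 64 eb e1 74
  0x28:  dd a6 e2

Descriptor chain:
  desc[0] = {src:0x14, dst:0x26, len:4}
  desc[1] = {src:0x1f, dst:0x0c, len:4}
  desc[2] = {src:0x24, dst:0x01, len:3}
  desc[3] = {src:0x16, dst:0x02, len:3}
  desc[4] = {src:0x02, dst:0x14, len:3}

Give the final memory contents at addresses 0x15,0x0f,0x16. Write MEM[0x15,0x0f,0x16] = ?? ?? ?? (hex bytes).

[0] 0x14->0x26 len=4 : 62 12 f1 40
[1] 0x1f->0x0c len=4 : 60 02 40 d3
[2] 0x24->0x01 len=3 : 64 eb 62
[3] 0x16->0x02 len=3 : f1 40 ff
[4] 0x02->0x14 len=3 : f1 40 ff
query mem[0x15]=0x40, mem[0x0f]=0xd3, mem[0x16]=0xff

MEM[0x15,0x0f,0x16] = 40 d3 ff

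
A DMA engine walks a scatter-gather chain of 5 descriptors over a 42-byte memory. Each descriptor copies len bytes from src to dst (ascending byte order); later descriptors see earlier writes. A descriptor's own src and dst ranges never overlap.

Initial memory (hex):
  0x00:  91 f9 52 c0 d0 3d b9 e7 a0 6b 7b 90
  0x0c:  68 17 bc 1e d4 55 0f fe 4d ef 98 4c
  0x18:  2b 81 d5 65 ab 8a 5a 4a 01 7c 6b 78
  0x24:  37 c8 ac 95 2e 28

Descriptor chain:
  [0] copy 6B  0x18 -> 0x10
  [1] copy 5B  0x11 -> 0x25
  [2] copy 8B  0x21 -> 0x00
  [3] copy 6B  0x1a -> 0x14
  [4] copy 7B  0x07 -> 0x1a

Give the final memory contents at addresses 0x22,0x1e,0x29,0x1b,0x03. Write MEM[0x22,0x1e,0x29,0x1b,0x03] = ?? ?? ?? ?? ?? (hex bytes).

MEM[0x22,0x1e,0x29,0x1b,0x03] = 6b 90 8a a0 37

  after D0: wrote 6B at 0x10 = 2b81d565ab8a
  after D1: wrote 5B at 0x25 = 81d565ab8a
  after D2: wrote 8B at 0x00 = 7c6b783781d565ab
  after D3: wrote 6B at 0x14 = d565ab8a5a4a
  after D4: wrote 7B at 0x1a = aba06b7b906817
query mem[0x22]=0x6b, mem[0x1e]=0x90, mem[0x29]=0x8a, mem[0x1b]=0xa0, mem[0x03]=0x37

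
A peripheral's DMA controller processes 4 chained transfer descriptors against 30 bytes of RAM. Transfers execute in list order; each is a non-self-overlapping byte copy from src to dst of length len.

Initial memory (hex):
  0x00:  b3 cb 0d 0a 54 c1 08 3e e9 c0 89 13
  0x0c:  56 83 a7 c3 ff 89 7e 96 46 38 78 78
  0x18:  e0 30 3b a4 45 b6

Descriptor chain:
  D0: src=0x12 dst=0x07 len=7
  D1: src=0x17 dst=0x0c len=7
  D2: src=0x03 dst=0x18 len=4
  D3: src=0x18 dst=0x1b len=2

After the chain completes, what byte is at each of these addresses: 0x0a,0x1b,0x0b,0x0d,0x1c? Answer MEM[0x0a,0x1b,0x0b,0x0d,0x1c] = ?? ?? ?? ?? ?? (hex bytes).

MEM[0x0a,0x1b,0x0b,0x0d,0x1c] = 38 0a 78 e0 54

#0 dst[0x07+7] := {0x7e,0x96,0x46,0x38,0x78,0x78,0xe0}
#1 dst[0x0c+7] := {0x78,0xe0,0x30,0x3b,0xa4,0x45,0xb6}
#2 dst[0x18+4] := {0x0a,0x54,0xc1,0x08}
#3 dst[0x1b+2] := {0x0a,0x54}
query mem[0x0a]=0x38, mem[0x1b]=0x0a, mem[0x0b]=0x78, mem[0x0d]=0xe0, mem[0x1c]=0x54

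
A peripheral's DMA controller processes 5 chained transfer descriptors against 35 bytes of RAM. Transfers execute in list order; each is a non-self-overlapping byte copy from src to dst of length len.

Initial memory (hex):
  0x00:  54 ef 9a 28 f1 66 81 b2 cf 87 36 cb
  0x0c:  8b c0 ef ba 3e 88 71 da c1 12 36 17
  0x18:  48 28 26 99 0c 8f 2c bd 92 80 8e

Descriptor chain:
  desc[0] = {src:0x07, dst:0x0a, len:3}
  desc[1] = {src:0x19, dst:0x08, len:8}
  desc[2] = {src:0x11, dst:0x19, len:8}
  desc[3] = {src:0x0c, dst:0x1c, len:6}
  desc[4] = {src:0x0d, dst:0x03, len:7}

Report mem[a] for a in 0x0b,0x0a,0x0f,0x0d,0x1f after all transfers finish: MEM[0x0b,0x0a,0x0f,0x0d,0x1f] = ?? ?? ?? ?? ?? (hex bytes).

D0: mem[0x0a..0x0c] <- [b2 cf 87]
D1: mem[0x08..0x0f] <- [28 26 99 0c 8f 2c bd 92]
D2: mem[0x19..0x20] <- [88 71 da c1 12 36 17 48]
D3: mem[0x1c..0x21] <- [8f 2c bd 92 3e 88]
D4: mem[0x03..0x09] <- [2c bd 92 3e 88 71 da]
query mem[0x0b]=0x0c, mem[0x0a]=0x99, mem[0x0f]=0x92, mem[0x0d]=0x2c, mem[0x1f]=0x92

MEM[0x0b,0x0a,0x0f,0x0d,0x1f] = 0c 99 92 2c 92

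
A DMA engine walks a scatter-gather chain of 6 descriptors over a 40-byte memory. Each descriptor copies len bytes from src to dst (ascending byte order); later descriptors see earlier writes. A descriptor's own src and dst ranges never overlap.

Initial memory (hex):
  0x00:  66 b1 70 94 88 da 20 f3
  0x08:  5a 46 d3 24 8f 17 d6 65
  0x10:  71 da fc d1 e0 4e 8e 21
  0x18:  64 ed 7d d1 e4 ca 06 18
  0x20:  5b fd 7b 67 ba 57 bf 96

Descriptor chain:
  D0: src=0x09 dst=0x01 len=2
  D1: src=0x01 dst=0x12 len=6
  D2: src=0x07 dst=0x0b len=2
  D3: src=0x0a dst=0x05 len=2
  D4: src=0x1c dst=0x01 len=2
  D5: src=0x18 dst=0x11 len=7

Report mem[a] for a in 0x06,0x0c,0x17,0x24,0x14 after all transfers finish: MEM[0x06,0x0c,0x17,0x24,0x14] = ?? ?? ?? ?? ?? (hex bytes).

MEM[0x06,0x0c,0x17,0x24,0x14] = f3 5a 06 ba d1

D0: mem[0x01..0x02] <- [46 d3]
D1: mem[0x12..0x17] <- [46 d3 94 88 da 20]
D2: mem[0x0b..0x0c] <- [f3 5a]
D3: mem[0x05..0x06] <- [d3 f3]
D4: mem[0x01..0x02] <- [e4 ca]
D5: mem[0x11..0x17] <- [64 ed 7d d1 e4 ca 06]
query mem[0x06]=0xf3, mem[0x0c]=0x5a, mem[0x17]=0x06, mem[0x24]=0xba, mem[0x14]=0xd1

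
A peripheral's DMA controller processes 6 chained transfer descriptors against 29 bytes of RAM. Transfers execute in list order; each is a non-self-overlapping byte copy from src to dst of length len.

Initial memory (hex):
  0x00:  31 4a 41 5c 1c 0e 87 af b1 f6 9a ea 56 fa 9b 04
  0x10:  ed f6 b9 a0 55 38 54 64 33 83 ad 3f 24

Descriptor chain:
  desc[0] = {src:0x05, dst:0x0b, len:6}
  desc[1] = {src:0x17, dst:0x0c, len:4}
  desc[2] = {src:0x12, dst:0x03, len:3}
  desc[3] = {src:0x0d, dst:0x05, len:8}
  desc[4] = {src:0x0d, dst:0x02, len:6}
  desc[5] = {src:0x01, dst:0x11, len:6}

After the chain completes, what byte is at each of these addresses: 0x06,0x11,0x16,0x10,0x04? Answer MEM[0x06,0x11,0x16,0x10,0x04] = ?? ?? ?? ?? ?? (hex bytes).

MEM[0x06,0x11,0x16,0x10,0x04] = f6 4a f6 9a ad

[0] 0x05->0x0b len=6 : 0e 87 af b1 f6 9a
[1] 0x17->0x0c len=4 : 64 33 83 ad
[2] 0x12->0x03 len=3 : b9 a0 55
[3] 0x0d->0x05 len=8 : 33 83 ad 9a f6 b9 a0 55
[4] 0x0d->0x02 len=6 : 33 83 ad 9a f6 b9
[5] 0x01->0x11 len=6 : 4a 33 83 ad 9a f6
query mem[0x06]=0xf6, mem[0x11]=0x4a, mem[0x16]=0xf6, mem[0x10]=0x9a, mem[0x04]=0xad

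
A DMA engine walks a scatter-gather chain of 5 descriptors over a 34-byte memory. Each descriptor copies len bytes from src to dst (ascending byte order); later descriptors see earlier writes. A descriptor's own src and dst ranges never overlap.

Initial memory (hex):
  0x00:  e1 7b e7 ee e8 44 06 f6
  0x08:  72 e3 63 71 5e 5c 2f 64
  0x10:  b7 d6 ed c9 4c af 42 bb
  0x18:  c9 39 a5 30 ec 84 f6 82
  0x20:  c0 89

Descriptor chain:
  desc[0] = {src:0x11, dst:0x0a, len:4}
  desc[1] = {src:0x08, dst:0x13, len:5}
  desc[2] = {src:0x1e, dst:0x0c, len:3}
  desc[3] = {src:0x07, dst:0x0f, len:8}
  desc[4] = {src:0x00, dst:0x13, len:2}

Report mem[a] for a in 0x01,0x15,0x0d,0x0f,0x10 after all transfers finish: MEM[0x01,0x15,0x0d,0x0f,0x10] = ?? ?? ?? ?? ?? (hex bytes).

D0: mem[0x0a..0x0d] <- [d6 ed c9 4c]
D1: mem[0x13..0x17] <- [72 e3 d6 ed c9]
D2: mem[0x0c..0x0e] <- [f6 82 c0]
D3: mem[0x0f..0x16] <- [f6 72 e3 d6 ed f6 82 c0]
D4: mem[0x13..0x14] <- [e1 7b]
query mem[0x01]=0x7b, mem[0x15]=0x82, mem[0x0d]=0x82, mem[0x0f]=0xf6, mem[0x10]=0x72

MEM[0x01,0x15,0x0d,0x0f,0x10] = 7b 82 82 f6 72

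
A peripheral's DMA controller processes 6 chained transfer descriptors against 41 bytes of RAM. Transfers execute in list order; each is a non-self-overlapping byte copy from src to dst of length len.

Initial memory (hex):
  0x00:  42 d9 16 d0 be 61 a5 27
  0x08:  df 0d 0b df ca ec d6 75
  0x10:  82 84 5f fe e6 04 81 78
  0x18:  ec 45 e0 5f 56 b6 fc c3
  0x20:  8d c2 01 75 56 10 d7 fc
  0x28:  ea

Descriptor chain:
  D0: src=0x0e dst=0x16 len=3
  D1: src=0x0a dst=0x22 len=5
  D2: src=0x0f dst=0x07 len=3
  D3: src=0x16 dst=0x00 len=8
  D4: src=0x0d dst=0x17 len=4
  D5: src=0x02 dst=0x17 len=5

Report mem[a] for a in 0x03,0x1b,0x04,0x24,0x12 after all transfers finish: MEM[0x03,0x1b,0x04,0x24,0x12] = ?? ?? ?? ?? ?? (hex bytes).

MEM[0x03,0x1b,0x04,0x24,0x12] = 45 56 e0 ca 5f

  after D0: wrote 3B at 0x16 = d67582
  after D1: wrote 5B at 0x22 = 0bdfcaecd6
  after D2: wrote 3B at 0x07 = 758284
  after D3: wrote 8B at 0x00 = d6758245e05f56b6
  after D4: wrote 4B at 0x17 = ecd67582
  after D5: wrote 5B at 0x17 = 8245e05f56
query mem[0x03]=0x45, mem[0x1b]=0x56, mem[0x04]=0xe0, mem[0x24]=0xca, mem[0x12]=0x5f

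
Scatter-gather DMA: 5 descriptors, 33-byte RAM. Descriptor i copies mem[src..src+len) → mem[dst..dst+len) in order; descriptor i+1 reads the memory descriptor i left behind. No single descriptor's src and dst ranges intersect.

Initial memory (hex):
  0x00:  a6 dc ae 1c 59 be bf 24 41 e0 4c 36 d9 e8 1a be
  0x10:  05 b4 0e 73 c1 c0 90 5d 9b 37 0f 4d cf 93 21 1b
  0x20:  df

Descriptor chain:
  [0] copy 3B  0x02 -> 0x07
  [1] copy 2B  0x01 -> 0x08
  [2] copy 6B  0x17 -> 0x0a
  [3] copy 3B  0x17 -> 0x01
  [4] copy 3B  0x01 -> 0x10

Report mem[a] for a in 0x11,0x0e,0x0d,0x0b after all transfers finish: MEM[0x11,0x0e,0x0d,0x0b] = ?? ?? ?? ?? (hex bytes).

  after D0: wrote 3B at 0x07 = ae1c59
  after D1: wrote 2B at 0x08 = dcae
  after D2: wrote 6B at 0x0a = 5d9b370f4dcf
  after D3: wrote 3B at 0x01 = 5d9b37
  after D4: wrote 3B at 0x10 = 5d9b37
query mem[0x11]=0x9b, mem[0x0e]=0x4d, mem[0x0d]=0x0f, mem[0x0b]=0x9b

MEM[0x11,0x0e,0x0d,0x0b] = 9b 4d 0f 9b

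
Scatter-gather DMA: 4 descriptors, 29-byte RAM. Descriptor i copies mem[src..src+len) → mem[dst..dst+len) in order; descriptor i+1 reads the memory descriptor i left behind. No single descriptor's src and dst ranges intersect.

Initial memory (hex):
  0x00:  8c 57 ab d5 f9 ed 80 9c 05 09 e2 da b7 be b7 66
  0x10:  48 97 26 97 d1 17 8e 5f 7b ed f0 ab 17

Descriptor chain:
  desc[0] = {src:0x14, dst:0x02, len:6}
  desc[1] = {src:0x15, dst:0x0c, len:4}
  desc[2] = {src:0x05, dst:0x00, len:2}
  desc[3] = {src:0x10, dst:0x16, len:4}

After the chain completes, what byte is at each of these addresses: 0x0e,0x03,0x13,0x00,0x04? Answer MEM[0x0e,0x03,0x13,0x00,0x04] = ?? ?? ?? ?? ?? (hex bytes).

MEM[0x0e,0x03,0x13,0x00,0x04] = 5f 17 97 5f 8e

#0 dst[0x02+6] := {0xd1,0x17,0x8e,0x5f,0x7b,0xed}
#1 dst[0x0c+4] := {0x17,0x8e,0x5f,0x7b}
#2 dst[0x00+2] := {0x5f,0x7b}
#3 dst[0x16+4] := {0x48,0x97,0x26,0x97}
query mem[0x0e]=0x5f, mem[0x03]=0x17, mem[0x13]=0x97, mem[0x00]=0x5f, mem[0x04]=0x8e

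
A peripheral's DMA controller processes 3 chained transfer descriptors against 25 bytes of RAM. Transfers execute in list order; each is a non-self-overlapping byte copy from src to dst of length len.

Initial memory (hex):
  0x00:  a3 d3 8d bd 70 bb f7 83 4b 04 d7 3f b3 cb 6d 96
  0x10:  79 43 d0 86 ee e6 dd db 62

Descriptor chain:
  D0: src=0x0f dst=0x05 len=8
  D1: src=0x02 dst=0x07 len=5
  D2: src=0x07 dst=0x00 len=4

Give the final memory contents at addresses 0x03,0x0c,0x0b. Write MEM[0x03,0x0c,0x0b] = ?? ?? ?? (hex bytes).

MEM[0x03,0x0c,0x0b] = 96 dd 79

[0] 0x0f->0x05 len=8 : 96 79 43 d0 86 ee e6 dd
[1] 0x02->0x07 len=5 : 8d bd 70 96 79
[2] 0x07->0x00 len=4 : 8d bd 70 96
query mem[0x03]=0x96, mem[0x0c]=0xdd, mem[0x0b]=0x79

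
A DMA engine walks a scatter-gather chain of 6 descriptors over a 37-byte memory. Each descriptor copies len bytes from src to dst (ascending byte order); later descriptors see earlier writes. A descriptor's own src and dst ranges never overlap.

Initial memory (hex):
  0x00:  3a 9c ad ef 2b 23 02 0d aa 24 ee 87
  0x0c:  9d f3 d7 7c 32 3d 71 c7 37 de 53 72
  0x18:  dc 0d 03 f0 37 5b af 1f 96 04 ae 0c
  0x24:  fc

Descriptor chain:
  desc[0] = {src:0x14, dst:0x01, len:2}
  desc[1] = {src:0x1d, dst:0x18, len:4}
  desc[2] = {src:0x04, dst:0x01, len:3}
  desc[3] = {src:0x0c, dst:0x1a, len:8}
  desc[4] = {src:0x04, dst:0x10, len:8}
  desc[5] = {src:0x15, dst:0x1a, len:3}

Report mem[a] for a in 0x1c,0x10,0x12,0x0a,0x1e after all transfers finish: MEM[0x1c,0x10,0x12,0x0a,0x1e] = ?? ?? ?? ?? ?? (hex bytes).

[0] 0x14->0x01 len=2 : 37 de
[1] 0x1d->0x18 len=4 : 5b af 1f 96
[2] 0x04->0x01 len=3 : 2b 23 02
[3] 0x0c->0x1a len=8 : 9d f3 d7 7c 32 3d 71 c7
[4] 0x04->0x10 len=8 : 2b 23 02 0d aa 24 ee 87
[5] 0x15->0x1a len=3 : 24 ee 87
query mem[0x1c]=0x87, mem[0x10]=0x2b, mem[0x12]=0x02, mem[0x0a]=0xee, mem[0x1e]=0x32

MEM[0x1c,0x10,0x12,0x0a,0x1e] = 87 2b 02 ee 32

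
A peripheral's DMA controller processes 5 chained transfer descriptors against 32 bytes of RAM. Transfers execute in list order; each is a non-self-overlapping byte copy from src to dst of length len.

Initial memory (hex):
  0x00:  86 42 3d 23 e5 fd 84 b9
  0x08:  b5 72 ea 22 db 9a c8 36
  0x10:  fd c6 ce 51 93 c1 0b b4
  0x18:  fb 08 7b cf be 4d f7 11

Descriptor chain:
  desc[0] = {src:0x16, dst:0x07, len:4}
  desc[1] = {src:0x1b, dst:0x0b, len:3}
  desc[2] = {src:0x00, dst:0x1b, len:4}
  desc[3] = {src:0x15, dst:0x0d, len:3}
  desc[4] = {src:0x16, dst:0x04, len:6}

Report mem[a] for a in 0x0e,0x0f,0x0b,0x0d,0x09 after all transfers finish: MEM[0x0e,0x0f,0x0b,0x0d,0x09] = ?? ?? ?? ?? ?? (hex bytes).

D0: mem[0x07..0x0a] <- [0b b4 fb 08]
D1: mem[0x0b..0x0d] <- [cf be 4d]
D2: mem[0x1b..0x1e] <- [86 42 3d 23]
D3: mem[0x0d..0x0f] <- [c1 0b b4]
D4: mem[0x04..0x09] <- [0b b4 fb 08 7b 86]
query mem[0x0e]=0x0b, mem[0x0f]=0xb4, mem[0x0b]=0xcf, mem[0x0d]=0xc1, mem[0x09]=0x86

MEM[0x0e,0x0f,0x0b,0x0d,0x09] = 0b b4 cf c1 86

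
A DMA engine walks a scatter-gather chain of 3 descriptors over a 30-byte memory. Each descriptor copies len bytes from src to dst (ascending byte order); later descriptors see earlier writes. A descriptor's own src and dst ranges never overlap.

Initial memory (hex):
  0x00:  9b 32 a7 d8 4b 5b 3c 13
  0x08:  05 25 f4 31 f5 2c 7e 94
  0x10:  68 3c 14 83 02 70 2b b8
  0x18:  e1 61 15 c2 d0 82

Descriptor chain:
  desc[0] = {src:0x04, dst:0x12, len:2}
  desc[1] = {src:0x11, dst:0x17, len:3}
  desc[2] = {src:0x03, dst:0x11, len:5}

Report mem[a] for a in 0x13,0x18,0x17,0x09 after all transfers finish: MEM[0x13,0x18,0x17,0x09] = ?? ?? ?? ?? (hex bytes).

#0 dst[0x12+2] := {0x4b,0x5b}
#1 dst[0x17+3] := {0x3c,0x4b,0x5b}
#2 dst[0x11+5] := {0xd8,0x4b,0x5b,0x3c,0x13}
query mem[0x13]=0x5b, mem[0x18]=0x4b, mem[0x17]=0x3c, mem[0x09]=0x25

MEM[0x13,0x18,0x17,0x09] = 5b 4b 3c 25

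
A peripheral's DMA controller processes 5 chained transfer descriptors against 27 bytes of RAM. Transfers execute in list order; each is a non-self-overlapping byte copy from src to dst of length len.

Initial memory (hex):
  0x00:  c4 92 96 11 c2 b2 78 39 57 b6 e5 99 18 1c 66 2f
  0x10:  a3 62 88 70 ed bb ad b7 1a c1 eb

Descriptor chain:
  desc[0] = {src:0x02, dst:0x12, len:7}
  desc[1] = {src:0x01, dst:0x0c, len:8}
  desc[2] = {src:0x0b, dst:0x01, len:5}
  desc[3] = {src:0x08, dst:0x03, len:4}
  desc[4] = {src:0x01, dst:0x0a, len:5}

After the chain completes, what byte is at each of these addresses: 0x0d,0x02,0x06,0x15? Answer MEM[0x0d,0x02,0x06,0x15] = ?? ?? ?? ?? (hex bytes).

MEM[0x0d,0x02,0x06,0x15] = b6 92 99 b2

[0] 0x02->0x12 len=7 : 96 11 c2 b2 78 39 57
[1] 0x01->0x0c len=8 : 92 96 11 c2 b2 78 39 57
[2] 0x0b->0x01 len=5 : 99 92 96 11 c2
[3] 0x08->0x03 len=4 : 57 b6 e5 99
[4] 0x01->0x0a len=5 : 99 92 57 b6 e5
query mem[0x0d]=0xb6, mem[0x02]=0x92, mem[0x06]=0x99, mem[0x15]=0xb2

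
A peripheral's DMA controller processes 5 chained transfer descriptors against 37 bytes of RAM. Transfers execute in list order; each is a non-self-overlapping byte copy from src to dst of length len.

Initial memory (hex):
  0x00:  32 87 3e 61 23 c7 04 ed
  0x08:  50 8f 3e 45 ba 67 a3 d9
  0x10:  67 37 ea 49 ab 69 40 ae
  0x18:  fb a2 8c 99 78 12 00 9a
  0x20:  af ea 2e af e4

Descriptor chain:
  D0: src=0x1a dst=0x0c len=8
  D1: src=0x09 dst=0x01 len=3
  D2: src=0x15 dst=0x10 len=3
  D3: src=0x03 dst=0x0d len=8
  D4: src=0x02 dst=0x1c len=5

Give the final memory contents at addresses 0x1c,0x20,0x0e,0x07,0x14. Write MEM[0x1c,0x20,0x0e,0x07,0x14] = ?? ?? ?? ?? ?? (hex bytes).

D0: mem[0x0c..0x13] <- [8c 99 78 12 00 9a af ea]
D1: mem[0x01..0x03] <- [8f 3e 45]
D2: mem[0x10..0x12] <- [69 40 ae]
D3: mem[0x0d..0x14] <- [45 23 c7 04 ed 50 8f 3e]
D4: mem[0x1c..0x20] <- [3e 45 23 c7 04]
query mem[0x1c]=0x3e, mem[0x20]=0x04, mem[0x0e]=0x23, mem[0x07]=0xed, mem[0x14]=0x3e

MEM[0x1c,0x20,0x0e,0x07,0x14] = 3e 04 23 ed 3e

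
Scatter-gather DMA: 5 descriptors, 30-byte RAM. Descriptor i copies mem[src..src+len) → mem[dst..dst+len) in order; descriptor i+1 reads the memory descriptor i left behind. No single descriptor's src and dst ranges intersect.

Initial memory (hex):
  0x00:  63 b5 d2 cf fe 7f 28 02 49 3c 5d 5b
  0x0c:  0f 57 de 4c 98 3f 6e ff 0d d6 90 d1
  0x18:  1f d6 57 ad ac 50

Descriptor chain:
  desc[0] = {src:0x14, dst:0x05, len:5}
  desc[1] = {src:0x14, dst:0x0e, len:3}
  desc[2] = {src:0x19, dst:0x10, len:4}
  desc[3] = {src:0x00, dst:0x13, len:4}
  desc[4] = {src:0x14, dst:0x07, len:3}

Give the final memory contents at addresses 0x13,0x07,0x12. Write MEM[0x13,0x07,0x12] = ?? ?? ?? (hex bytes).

MEM[0x13,0x07,0x12] = 63 b5 ad

  after D0: wrote 5B at 0x05 = 0dd690d11f
  after D1: wrote 3B at 0x0e = 0dd690
  after D2: wrote 4B at 0x10 = d657adac
  after D3: wrote 4B at 0x13 = 63b5d2cf
  after D4: wrote 3B at 0x07 = b5d2cf
query mem[0x13]=0x63, mem[0x07]=0xb5, mem[0x12]=0xad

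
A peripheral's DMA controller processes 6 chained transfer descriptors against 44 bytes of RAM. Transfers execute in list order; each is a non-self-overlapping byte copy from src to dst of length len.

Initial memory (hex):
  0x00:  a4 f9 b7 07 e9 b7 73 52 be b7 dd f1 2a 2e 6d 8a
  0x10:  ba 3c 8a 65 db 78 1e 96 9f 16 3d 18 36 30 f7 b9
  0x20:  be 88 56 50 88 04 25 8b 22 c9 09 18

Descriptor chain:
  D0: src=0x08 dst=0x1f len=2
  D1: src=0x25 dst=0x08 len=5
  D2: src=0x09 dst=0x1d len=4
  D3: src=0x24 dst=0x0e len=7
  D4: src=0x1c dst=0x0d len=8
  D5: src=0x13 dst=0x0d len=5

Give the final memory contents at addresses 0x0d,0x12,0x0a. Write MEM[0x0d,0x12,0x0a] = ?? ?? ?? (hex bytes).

MEM[0x0d,0x12,0x0a] = 56 88 8b

D0: mem[0x1f..0x20] <- [be b7]
D1: mem[0x08..0x0c] <- [04 25 8b 22 c9]
D2: mem[0x1d..0x20] <- [25 8b 22 c9]
D3: mem[0x0e..0x14] <- [88 04 25 8b 22 c9 09]
D4: mem[0x0d..0x14] <- [36 25 8b 22 c9 88 56 50]
D5: mem[0x0d..0x11] <- [56 50 78 1e 96]
query mem[0x0d]=0x56, mem[0x12]=0x88, mem[0x0a]=0x8b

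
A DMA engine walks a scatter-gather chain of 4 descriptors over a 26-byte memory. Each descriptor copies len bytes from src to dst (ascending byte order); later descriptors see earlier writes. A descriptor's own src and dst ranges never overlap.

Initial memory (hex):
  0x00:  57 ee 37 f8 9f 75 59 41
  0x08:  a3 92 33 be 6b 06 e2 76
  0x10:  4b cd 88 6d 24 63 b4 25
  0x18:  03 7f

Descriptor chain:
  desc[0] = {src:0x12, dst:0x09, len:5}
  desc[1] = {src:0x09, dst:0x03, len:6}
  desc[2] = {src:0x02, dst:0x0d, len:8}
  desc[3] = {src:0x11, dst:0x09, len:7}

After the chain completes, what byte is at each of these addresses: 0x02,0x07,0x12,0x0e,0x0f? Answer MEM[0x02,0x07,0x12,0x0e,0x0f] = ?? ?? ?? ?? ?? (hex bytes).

MEM[0x02,0x07,0x12,0x0e,0x0f] = 37 b4 b4 b4 25

  after D0: wrote 5B at 0x09 = 886d2463b4
  after D1: wrote 6B at 0x03 = 886d2463b4e2
  after D2: wrote 8B at 0x0d = 37886d2463b4e288
  after D3: wrote 7B at 0x09 = 63b4e28863b425
query mem[0x02]=0x37, mem[0x07]=0xb4, mem[0x12]=0xb4, mem[0x0e]=0xb4, mem[0x0f]=0x25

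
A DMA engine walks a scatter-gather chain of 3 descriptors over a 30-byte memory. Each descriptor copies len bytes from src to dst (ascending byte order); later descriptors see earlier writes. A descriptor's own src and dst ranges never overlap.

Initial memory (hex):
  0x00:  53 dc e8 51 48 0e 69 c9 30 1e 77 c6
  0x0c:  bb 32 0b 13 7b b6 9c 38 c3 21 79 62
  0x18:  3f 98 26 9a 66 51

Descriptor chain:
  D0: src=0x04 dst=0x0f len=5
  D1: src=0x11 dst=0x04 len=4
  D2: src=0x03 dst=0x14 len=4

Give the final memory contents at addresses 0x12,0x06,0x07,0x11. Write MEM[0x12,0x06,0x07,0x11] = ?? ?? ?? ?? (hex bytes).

MEM[0x12,0x06,0x07,0x11] = c9 30 c3 69

  after D0: wrote 5B at 0x0f = 480e69c930
  after D1: wrote 4B at 0x04 = 69c930c3
  after D2: wrote 4B at 0x14 = 5169c930
query mem[0x12]=0xc9, mem[0x06]=0x30, mem[0x07]=0xc3, mem[0x11]=0x69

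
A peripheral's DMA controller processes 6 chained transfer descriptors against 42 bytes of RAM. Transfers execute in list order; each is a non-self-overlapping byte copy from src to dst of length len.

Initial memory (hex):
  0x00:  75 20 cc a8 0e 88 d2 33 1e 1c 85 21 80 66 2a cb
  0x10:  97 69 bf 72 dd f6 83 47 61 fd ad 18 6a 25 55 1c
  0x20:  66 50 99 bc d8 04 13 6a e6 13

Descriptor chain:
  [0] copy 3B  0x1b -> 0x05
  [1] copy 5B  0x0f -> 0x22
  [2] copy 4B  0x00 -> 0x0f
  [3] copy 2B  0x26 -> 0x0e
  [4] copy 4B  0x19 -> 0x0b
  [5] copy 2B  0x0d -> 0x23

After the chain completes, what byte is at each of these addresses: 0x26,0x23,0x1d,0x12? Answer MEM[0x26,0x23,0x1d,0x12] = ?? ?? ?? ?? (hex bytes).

  after D0: wrote 3B at 0x05 = 186a25
  after D1: wrote 5B at 0x22 = cb9769bf72
  after D2: wrote 4B at 0x0f = 7520cca8
  after D3: wrote 2B at 0x0e = 726a
  after D4: wrote 4B at 0x0b = fdad186a
  after D5: wrote 2B at 0x23 = 186a
query mem[0x26]=0x72, mem[0x23]=0x18, mem[0x1d]=0x25, mem[0x12]=0xa8

MEM[0x26,0x23,0x1d,0x12] = 72 18 25 a8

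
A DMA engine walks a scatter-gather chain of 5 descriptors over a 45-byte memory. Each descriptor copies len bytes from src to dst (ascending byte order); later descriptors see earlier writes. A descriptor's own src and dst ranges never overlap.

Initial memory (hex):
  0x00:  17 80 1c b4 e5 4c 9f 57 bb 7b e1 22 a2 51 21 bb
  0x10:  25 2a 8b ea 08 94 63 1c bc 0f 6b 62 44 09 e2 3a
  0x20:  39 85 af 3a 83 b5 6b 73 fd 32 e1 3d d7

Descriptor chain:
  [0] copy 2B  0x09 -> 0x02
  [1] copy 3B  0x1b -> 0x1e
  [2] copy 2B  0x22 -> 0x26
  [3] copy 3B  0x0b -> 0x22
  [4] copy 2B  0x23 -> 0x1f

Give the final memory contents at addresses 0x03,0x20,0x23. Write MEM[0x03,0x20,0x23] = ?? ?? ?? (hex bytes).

MEM[0x03,0x20,0x23] = e1 51 a2

  after D0: wrote 2B at 0x02 = 7be1
  after D1: wrote 3B at 0x1e = 624409
  after D2: wrote 2B at 0x26 = af3a
  after D3: wrote 3B at 0x22 = 22a251
  after D4: wrote 2B at 0x1f = a251
query mem[0x03]=0xe1, mem[0x20]=0x51, mem[0x23]=0xa2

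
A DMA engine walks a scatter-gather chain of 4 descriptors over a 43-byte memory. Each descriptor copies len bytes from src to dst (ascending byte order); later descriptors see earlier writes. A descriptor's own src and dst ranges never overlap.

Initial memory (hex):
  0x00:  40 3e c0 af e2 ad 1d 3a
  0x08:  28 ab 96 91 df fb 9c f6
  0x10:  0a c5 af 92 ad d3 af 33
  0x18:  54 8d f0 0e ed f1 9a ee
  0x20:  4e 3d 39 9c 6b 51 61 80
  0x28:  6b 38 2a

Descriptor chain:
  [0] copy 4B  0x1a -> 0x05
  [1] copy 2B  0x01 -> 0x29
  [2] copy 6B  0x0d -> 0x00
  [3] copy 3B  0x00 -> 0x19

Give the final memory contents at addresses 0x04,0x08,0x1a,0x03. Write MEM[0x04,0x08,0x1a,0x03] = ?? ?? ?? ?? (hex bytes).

D0: mem[0x05..0x08] <- [f0 0e ed f1]
D1: mem[0x29..0x2a] <- [3e c0]
D2: mem[0x00..0x05] <- [fb 9c f6 0a c5 af]
D3: mem[0x19..0x1b] <- [fb 9c f6]
query mem[0x04]=0xc5, mem[0x08]=0xf1, mem[0x1a]=0x9c, mem[0x03]=0x0a

MEM[0x04,0x08,0x1a,0x03] = c5 f1 9c 0a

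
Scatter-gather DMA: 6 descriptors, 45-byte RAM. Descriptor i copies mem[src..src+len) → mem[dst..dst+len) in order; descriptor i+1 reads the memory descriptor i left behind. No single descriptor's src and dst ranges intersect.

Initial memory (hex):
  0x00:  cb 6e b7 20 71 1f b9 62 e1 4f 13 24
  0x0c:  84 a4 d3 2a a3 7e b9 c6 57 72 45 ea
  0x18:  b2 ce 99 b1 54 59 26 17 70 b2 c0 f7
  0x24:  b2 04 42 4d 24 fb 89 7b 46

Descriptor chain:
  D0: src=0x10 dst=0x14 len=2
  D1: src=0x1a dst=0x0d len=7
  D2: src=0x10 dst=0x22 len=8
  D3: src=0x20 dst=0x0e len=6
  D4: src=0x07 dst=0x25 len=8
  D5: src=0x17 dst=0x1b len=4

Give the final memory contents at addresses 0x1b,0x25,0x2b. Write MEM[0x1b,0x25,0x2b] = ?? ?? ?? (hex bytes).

[0] 0x10->0x14 len=2 : a3 7e
[1] 0x1a->0x0d len=7 : 99 b1 54 59 26 17 70
[2] 0x10->0x22 len=8 : 59 26 17 70 a3 7e 45 ea
[3] 0x20->0x0e len=6 : 70 b2 59 26 17 70
[4] 0x07->0x25 len=8 : 62 e1 4f 13 24 84 99 70
[5] 0x17->0x1b len=4 : ea b2 ce 99
query mem[0x1b]=0xea, mem[0x25]=0x62, mem[0x2b]=0x99

MEM[0x1b,0x25,0x2b] = ea 62 99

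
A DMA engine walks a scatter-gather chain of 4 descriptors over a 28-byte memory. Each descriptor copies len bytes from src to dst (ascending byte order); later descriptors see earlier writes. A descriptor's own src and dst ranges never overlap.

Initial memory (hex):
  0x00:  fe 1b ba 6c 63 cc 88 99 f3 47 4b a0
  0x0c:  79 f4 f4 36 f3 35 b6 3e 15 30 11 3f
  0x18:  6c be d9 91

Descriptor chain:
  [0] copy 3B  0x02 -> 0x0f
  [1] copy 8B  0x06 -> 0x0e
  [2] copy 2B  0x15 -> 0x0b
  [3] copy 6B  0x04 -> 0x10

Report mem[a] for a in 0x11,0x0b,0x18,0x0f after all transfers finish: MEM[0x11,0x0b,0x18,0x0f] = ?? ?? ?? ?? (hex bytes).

MEM[0x11,0x0b,0x18,0x0f] = cc f4 6c 99

D0: mem[0x0f..0x11] <- [ba 6c 63]
D1: mem[0x0e..0x15] <- [88 99 f3 47 4b a0 79 f4]
D2: mem[0x0b..0x0c] <- [f4 11]
D3: mem[0x10..0x15] <- [63 cc 88 99 f3 47]
query mem[0x11]=0xcc, mem[0x0b]=0xf4, mem[0x18]=0x6c, mem[0x0f]=0x99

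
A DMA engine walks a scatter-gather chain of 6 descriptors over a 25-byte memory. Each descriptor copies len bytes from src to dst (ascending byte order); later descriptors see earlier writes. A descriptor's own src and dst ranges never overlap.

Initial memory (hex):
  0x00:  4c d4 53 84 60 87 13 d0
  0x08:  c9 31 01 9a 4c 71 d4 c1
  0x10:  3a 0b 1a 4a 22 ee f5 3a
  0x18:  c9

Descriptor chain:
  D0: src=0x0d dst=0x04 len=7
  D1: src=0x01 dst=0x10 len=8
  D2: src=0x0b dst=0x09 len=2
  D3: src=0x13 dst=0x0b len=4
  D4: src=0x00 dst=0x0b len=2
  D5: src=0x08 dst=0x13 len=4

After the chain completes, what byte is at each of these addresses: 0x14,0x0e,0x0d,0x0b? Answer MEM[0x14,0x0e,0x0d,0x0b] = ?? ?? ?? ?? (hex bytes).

[0] 0x0d->0x04 len=7 : 71 d4 c1 3a 0b 1a 4a
[1] 0x01->0x10 len=8 : d4 53 84 71 d4 c1 3a 0b
[2] 0x0b->0x09 len=2 : 9a 4c
[3] 0x13->0x0b len=4 : 71 d4 c1 3a
[4] 0x00->0x0b len=2 : 4c d4
[5] 0x08->0x13 len=4 : 0b 9a 4c 4c
query mem[0x14]=0x9a, mem[0x0e]=0x3a, mem[0x0d]=0xc1, mem[0x0b]=0x4c

MEM[0x14,0x0e,0x0d,0x0b] = 9a 3a c1 4c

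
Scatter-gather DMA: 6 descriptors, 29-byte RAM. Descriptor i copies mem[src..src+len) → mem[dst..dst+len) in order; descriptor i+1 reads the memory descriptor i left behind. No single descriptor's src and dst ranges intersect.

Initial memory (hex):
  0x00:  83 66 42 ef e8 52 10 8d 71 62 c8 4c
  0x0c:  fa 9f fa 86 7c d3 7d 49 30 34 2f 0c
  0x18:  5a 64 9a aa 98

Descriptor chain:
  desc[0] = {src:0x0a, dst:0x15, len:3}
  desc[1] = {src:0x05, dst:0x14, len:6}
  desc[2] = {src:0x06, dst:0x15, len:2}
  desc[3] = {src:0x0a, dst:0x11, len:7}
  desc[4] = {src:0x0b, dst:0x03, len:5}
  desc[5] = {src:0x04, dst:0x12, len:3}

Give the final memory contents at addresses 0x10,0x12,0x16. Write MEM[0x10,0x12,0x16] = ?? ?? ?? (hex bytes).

MEM[0x10,0x12,0x16] = 7c fa 86

  after D0: wrote 3B at 0x15 = c84cfa
  after D1: wrote 6B at 0x14 = 52108d7162c8
  after D2: wrote 2B at 0x15 = 108d
  after D3: wrote 7B at 0x11 = c84cfa9ffa867c
  after D4: wrote 5B at 0x03 = 4cfa9ffa86
  after D5: wrote 3B at 0x12 = fa9ffa
query mem[0x10]=0x7c, mem[0x12]=0xfa, mem[0x16]=0x86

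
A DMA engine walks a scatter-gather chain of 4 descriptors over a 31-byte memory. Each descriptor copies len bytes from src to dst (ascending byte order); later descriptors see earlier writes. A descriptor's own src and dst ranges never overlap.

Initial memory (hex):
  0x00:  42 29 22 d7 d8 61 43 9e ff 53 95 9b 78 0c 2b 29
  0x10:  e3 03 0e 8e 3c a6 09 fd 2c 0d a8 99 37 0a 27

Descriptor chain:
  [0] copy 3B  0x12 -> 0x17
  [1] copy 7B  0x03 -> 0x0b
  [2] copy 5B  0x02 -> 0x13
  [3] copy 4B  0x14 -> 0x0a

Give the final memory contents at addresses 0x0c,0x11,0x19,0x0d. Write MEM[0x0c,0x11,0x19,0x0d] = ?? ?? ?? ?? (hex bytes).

MEM[0x0c,0x11,0x19,0x0d] = 61 53 3c 43

#0 dst[0x17+3] := {0x0e,0x8e,0x3c}
#1 dst[0x0b+7] := {0xd7,0xd8,0x61,0x43,0x9e,0xff,0x53}
#2 dst[0x13+5] := {0x22,0xd7,0xd8,0x61,0x43}
#3 dst[0x0a+4] := {0xd7,0xd8,0x61,0x43}
query mem[0x0c]=0x61, mem[0x11]=0x53, mem[0x19]=0x3c, mem[0x0d]=0x43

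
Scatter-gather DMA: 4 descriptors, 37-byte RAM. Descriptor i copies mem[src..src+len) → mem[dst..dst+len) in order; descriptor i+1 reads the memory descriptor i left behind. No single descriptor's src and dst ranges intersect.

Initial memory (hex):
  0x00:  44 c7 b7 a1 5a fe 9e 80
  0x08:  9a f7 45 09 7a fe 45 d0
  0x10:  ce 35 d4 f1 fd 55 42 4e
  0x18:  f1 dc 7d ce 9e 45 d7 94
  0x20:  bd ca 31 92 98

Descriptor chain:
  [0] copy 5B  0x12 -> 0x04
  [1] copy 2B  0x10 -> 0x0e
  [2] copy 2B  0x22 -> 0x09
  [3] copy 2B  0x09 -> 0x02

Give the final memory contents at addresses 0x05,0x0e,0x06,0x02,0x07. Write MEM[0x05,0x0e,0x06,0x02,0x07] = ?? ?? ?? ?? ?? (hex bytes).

MEM[0x05,0x0e,0x06,0x02,0x07] = f1 ce fd 31 55

D0: mem[0x04..0x08] <- [d4 f1 fd 55 42]
D1: mem[0x0e..0x0f] <- [ce 35]
D2: mem[0x09..0x0a] <- [31 92]
D3: mem[0x02..0x03] <- [31 92]
query mem[0x05]=0xf1, mem[0x0e]=0xce, mem[0x06]=0xfd, mem[0x02]=0x31, mem[0x07]=0x55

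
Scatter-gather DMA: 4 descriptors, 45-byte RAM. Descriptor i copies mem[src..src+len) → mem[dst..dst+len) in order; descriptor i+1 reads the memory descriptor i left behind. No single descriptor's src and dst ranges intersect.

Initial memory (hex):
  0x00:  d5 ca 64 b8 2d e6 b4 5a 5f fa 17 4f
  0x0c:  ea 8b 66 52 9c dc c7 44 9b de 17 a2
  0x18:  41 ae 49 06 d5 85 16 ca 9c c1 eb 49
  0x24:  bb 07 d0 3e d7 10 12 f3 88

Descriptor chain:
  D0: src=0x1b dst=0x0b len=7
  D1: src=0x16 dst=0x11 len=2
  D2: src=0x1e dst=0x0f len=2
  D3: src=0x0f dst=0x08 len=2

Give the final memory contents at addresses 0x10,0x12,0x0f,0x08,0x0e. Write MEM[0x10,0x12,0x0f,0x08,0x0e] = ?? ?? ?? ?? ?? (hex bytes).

MEM[0x10,0x12,0x0f,0x08,0x0e] = ca a2 16 16 16

#0 dst[0x0b+7] := {0x06,0xd5,0x85,0x16,0xca,0x9c,0xc1}
#1 dst[0x11+2] := {0x17,0xa2}
#2 dst[0x0f+2] := {0x16,0xca}
#3 dst[0x08+2] := {0x16,0xca}
query mem[0x10]=0xca, mem[0x12]=0xa2, mem[0x0f]=0x16, mem[0x08]=0x16, mem[0x0e]=0x16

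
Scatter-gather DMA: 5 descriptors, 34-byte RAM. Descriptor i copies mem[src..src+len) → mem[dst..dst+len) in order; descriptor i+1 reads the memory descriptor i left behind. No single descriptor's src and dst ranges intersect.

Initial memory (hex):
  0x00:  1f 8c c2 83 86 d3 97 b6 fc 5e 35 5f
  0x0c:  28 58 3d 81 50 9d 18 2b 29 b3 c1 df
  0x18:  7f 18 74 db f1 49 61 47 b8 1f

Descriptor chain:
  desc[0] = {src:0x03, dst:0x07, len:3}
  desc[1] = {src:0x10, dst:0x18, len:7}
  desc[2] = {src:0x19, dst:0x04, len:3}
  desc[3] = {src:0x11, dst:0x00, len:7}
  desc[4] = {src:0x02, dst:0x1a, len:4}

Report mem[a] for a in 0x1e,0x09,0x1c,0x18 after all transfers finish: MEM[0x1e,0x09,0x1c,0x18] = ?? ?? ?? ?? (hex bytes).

MEM[0x1e,0x09,0x1c,0x18] = c1 d3 b3 50

#0 dst[0x07+3] := {0x83,0x86,0xd3}
#1 dst[0x18+7] := {0x50,0x9d,0x18,0x2b,0x29,0xb3,0xc1}
#2 dst[0x04+3] := {0x9d,0x18,0x2b}
#3 dst[0x00+7] := {0x9d,0x18,0x2b,0x29,0xb3,0xc1,0xdf}
#4 dst[0x1a+4] := {0x2b,0x29,0xb3,0xc1}
query mem[0x1e]=0xc1, mem[0x09]=0xd3, mem[0x1c]=0xb3, mem[0x18]=0x50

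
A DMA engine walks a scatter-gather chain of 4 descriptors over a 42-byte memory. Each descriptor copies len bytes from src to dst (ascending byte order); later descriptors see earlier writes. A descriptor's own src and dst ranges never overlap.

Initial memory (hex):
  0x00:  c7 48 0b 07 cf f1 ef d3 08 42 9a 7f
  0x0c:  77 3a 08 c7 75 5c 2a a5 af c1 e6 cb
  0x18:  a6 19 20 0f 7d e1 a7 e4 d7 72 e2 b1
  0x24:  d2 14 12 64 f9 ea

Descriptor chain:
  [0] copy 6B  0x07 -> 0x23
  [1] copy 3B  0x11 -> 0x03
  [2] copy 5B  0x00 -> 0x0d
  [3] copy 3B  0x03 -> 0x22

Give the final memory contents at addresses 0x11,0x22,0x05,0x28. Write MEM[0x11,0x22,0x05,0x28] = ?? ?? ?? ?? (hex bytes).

MEM[0x11,0x22,0x05,0x28] = 2a 5c a5 77

  after D0: wrote 6B at 0x23 = d308429a7f77
  after D1: wrote 3B at 0x03 = 5c2aa5
  after D2: wrote 5B at 0x0d = c7480b5c2a
  after D3: wrote 3B at 0x22 = 5c2aa5
query mem[0x11]=0x2a, mem[0x22]=0x5c, mem[0x05]=0xa5, mem[0x28]=0x77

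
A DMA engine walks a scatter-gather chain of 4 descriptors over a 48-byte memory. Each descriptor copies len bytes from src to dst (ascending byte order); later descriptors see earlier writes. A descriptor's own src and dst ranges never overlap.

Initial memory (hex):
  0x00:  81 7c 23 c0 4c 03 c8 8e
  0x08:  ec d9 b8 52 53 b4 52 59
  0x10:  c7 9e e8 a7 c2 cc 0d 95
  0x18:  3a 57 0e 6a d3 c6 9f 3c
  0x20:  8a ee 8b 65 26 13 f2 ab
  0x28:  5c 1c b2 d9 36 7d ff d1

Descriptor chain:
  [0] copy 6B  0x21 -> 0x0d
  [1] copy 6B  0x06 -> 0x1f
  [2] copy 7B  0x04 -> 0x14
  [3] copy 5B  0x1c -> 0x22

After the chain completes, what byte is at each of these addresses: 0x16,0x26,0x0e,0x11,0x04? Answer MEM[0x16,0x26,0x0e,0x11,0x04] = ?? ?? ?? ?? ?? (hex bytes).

#0 dst[0x0d+6] := {0xee,0x8b,0x65,0x26,0x13,0xf2}
#1 dst[0x1f+6] := {0xc8,0x8e,0xec,0xd9,0xb8,0x52}
#2 dst[0x14+7] := {0x4c,0x03,0xc8,0x8e,0xec,0xd9,0xb8}
#3 dst[0x22+5] := {0xd3,0xc6,0x9f,0xc8,0x8e}
query mem[0x16]=0xc8, mem[0x26]=0x8e, mem[0x0e]=0x8b, mem[0x11]=0x13, mem[0x04]=0x4c

MEM[0x16,0x26,0x0e,0x11,0x04] = c8 8e 8b 13 4c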